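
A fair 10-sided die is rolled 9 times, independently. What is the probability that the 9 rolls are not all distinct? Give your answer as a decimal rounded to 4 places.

0.9964

P(all 9 different) = 10/10 · 9/10 · ··· · 2/10 ≈ 0.0036.
P(at least two equal) = 1 − 0.0036 = 0.9964.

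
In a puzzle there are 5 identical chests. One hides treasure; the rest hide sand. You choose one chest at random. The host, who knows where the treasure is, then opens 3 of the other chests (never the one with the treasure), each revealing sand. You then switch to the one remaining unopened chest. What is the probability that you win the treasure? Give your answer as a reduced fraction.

4/5

Your original chest holds the treasure with probability 1/5, so the other 4 collectively hold it with probability 4/5.
The host can always find 3 empty chests to open, so the reveals don't change that 4/5; it is now spread over the 1 remaining unopened chest.
P(win by switching) = (4/5) · (1/1) = 4/5.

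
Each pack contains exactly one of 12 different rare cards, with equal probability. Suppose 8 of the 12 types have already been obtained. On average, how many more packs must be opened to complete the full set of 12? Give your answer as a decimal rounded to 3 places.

25.000

Starting from 8 distinct types, each trial gives a new one with probability (12−i)/12 when i types are held, so the wait for the next new type is 12/(12−i).
E = 12/4 + 12/3 + 12/2 + 12/1 = 25 ≈ 25.000.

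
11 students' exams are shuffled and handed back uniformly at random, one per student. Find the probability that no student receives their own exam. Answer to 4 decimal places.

This is the derangement probability: permutations of 11 with no fixed point.
D(11) = 11! · (1 − 1/1! + 1/2! − ··· + (−1)^11/11!) = 14684570.
P = 14684570/39916800 = 1468457/3991680 ≈ 0.3679.

0.3679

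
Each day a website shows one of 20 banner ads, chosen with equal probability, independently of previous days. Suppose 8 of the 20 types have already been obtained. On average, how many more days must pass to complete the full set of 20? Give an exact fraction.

86021/1386

Starting from 8 distinct types, each trial gives a new one with probability (20−i)/20 when i types are held, so the wait for the next new type is 20/(20−i).
E = 20/12 + 20/11 + 20/10 + 20/9 + 20/8 + 20/7 + 20/6 + 20/5 + 20/4 + 20/3 + 20/2 + 20/1 = 86021/1386.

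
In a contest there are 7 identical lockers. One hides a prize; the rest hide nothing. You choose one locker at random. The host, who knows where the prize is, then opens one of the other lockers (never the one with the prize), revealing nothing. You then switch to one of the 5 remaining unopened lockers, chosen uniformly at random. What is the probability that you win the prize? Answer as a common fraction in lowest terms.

Your original locker holds the prize with probability 1/7, so the other 6 collectively hold it with probability 6/7.
The host can always find an empty locker to open, so this doesn't change that 6/7; it is now spread over the 5 remaining unopened lockers.
P(win by switching) = (6/7) · (1/5) = 6/35.

6/35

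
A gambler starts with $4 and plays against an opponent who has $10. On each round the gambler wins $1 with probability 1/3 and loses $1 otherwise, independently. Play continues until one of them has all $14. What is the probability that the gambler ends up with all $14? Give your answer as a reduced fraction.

5/5461

Let r = q/p = (2/3)/(1/3) = 2. The recurrence P(i) = p·P(i+1) + q·P(i−1) with P(0)=0, P(14)=1 gives P(i) = (1 − r^i)/(1 − r^14).
P(4) = (1 − (2)^4) / (1 − (2)^14) = 5/5461.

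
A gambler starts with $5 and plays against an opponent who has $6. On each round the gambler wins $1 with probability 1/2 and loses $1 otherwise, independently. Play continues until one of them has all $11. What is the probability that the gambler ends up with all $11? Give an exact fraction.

5/11

With a fair step, P(i) = ½P(i−1) + ½P(i+1) with P(0)=0, P(11)=1 has the linear solution P(i) = i/11.
P(5) = 5/11.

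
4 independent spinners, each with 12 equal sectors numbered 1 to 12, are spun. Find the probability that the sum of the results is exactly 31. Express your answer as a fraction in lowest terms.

There are 12^4 = 20736 equally likely outcomes.
The number of ordered 4-tuples from {1,…,12} summing to 31 is 916.
P(sum = 31) = 916/20736 = 229/5184.

229/5184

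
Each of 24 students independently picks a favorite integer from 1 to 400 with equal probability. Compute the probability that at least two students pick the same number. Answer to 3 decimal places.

It's easier to compute the probability that all 24 are distinct.
P(all distinct) = 400/400 · 399/400 · ··· · 377/400 ≈ 0.495.
So the probability of at least one match is 1 − 0.495 = 0.505.

0.505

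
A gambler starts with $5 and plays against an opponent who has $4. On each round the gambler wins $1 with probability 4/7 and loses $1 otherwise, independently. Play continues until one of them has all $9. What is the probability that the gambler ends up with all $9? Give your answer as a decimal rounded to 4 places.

Let r = q/p = (3/7)/(4/7) = 3/4. The recurrence P(i) = p·P(i+1) + q·P(i−1) with P(0)=0, P(9)=1 gives P(i) = (1 − r^i)/(1 − r^9).
P(5) = (1 − (3/4)^5) / (1 − (3/4)^9) = 199936/242461 ≈ 0.8246.

0.8246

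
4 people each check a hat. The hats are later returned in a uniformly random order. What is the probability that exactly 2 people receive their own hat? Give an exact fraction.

Choose which 2 of the 4 are fixed: C(4,2) = 6 ways.
The remaining 2 must have no fixed point: D(2) = 1.
P = 6·1/24 = 1/4.

1/4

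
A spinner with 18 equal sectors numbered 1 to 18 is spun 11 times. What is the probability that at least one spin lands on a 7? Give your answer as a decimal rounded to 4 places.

0.4667

P(no spin lands on a 7) = (17/18)^11 ≈ 0.5333.
P(at least one) = 1 − 0.5333 = 0.4667.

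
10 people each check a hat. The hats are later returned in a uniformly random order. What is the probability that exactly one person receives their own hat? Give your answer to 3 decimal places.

Choose which one is fixed: C(10,1) = 10 ways.
The remaining 9 must have no fixed point: D(9) = 133496.
P = 10·133496/3628800 = 16687/45360 ≈ 0.368.

0.368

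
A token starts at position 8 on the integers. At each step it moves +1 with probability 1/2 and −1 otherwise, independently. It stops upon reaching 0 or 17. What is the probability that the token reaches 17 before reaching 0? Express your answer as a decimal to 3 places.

0.471

With a fair step, P(i) = ½P(i−1) + ½P(i+1) with P(0)=0, P(17)=1 has the linear solution P(i) = i/17.
P(8) = 8/17 ≈ 0.471.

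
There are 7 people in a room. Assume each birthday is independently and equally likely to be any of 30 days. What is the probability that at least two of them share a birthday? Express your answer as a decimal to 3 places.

0.531

It's easier to compute the probability that all 7 are distinct.
P(all distinct) = 30/30 · 29/30 · ··· · 24/30 ≈ 0.469.
So the probability of at least one match is 1 − 0.469 = 0.531.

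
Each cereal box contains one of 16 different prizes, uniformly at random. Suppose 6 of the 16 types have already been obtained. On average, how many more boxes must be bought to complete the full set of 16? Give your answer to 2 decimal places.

46.86

Starting from 6 distinct types, each trial gives a new one with probability (16−i)/16 when i types are held, so the wait for the next new type is 16/(16−i).
E = 16/10 + 16/9 + 16/8 + 16/7 + 16/6 + 16/5 + 16/4 + 16/3 + 16/2 + 16/1 = 14762/315 ≈ 46.86.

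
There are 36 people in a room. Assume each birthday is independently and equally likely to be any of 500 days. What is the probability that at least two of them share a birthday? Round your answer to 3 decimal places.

It's easier to compute the probability that all 36 are distinct.
P(all distinct) = 500/500 · 499/500 · ··· · 465/500 ≈ 0.275.
So the probability of at least one match is 1 − 0.275 = 0.725.

0.725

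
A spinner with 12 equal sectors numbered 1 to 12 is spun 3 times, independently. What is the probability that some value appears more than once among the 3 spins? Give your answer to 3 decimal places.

0.236

P(all 3 different) = 12/12 · 11/12 · ··· · 10/12 ≈ 0.764.
P(at least two equal) = 1 − 0.764 = 0.236.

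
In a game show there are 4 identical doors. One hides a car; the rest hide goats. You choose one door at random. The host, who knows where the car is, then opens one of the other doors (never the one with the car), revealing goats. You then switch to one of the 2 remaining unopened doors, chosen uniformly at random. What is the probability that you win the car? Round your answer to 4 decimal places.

0.3750

Your original door holds the car with probability 1/4, so the other 3 collectively hold it with probability 3/4.
The host can always find an empty door to open, so this doesn't change that 3/4; it is now spread over the 2 remaining unopened doors.
P(win by switching) = (3/4) · (1/2) = 3/8 ≈ 0.3750.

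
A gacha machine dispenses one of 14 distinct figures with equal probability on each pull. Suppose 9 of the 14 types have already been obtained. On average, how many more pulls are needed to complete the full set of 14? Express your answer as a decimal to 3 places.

31.967

Starting from 9 distinct types, each trial gives a new one with probability (14−i)/14 when i types are held, so the wait for the next new type is 14/(14−i).
E = 14/5 + 14/4 + 14/3 + 14/2 + 14/1 = 959/30 ≈ 31.967.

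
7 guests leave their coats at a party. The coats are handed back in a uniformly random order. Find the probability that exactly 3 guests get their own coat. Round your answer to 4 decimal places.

Choose which 3 of the 7 are fixed: C(7,3) = 35 ways.
The remaining 4 must have no fixed point: D(4) = 9.
P = 35·9/5040 = 1/16 ≈ 0.0625.

0.0625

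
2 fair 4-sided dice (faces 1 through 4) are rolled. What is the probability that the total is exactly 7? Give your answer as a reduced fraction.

1/8

There are 4^2 = 16 equally likely outcomes.
The number of ordered 2-tuples from {1,…,4} summing to 7 is 2.
P(sum = 7) = 2/16 = 1/8.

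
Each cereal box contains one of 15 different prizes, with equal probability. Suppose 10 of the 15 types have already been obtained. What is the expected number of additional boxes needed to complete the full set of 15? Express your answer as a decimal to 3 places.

Starting from 10 distinct types, each trial gives a new one with probability (15−i)/15 when i types are held, so the wait for the next new type is 15/(15−i).
E = 15/5 + 15/4 + 15/3 + 15/2 + 15/1 = 137/4 ≈ 34.250.

34.250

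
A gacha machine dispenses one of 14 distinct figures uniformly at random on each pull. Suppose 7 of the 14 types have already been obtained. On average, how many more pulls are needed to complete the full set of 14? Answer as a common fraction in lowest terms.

363/10

Starting from 7 distinct types, each trial gives a new one with probability (14−i)/14 when i types are held, so the wait for the next new type is 14/(14−i).
E = 14/7 + 14/6 + 14/5 + 14/4 + 14/3 + 14/2 + 14/1 = 363/10.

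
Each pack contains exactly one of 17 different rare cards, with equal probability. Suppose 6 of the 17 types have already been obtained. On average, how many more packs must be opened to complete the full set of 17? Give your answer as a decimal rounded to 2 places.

51.34

Starting from 6 distinct types, each trial gives a new one with probability (17−i)/17 when i types are held, so the wait for the next new type is 17/(17−i).
E = 17/11 + 17/10 + 17/9 + 17/8 + 17/7 + 17/6 + 17/5 + 17/4 + 17/3 + 17/2 + 17/1 = 1423087/27720 ≈ 51.34.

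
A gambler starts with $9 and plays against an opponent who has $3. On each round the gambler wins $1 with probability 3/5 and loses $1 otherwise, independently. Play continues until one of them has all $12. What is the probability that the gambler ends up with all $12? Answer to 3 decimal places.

0.982

Let r = q/p = (2/5)/(3/5) = 2/3. The recurrence P(i) = p·P(i+1) + q·P(i−1) with P(0)=0, P(12)=1 gives P(i) = (1 − r^i)/(1 − r^12).
P(9) = (1 − (2/3)^9) / (1 − (2/3)^12) = 27243/27755 ≈ 0.982.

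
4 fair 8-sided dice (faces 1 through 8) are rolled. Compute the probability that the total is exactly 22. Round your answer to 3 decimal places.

0.060

There are 8^4 = 4096 equally likely outcomes.
The number of ordered 4-tuples from {1,…,8} summing to 22 is 246.
P(sum = 22) = 246/4096 = 123/2048 ≈ 0.060.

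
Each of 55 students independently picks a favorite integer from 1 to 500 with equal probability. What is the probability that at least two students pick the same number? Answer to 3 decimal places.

0.954

It's easier to compute the probability that all 55 are distinct.
P(all distinct) = 500/500 · 499/500 · ··· · 446/500 ≈ 0.046.
So the probability of at least one match is 1 − 0.046 = 0.954.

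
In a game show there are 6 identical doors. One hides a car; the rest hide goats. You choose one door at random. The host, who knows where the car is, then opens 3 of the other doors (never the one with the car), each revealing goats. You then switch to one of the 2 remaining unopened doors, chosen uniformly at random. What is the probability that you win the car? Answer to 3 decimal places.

0.417

Your original door holds the car with probability 1/6, so the other 5 collectively hold it with probability 5/6.
The host can always find 3 empty doors to open, so the reveals don't change that 5/6; it is now spread over the 2 remaining unopened doors.
P(win by switching) = (5/6) · (1/2) = 5/12 ≈ 0.417.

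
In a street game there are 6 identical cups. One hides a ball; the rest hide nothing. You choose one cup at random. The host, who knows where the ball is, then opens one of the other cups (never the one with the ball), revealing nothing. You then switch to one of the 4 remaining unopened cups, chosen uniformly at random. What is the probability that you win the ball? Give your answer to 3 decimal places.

0.208

Your original cup holds the ball with probability 1/6, so the other 5 collectively hold it with probability 5/6.
The host can always find an empty cup to open, so this doesn't change that 5/6; it is now spread over the 4 remaining unopened cups.
P(win by switching) = (5/6) · (1/4) = 5/24 ≈ 0.208.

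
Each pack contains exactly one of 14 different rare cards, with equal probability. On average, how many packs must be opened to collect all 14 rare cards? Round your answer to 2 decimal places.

After i distinct types are collected, each trial gives a new one with probability (14−i)/14, so the expected wait for the next new type is 14/(14−i).
E = 14/14 + 14/13 + 14/12 + 14/11 + 14/10 + 14/9 + 14/8 + 14/7 + 14/6 + 14/5 + 14/4 + 14/3 + 14/2 + 14/1 = 1171733/25740 ≈ 45.52.

45.52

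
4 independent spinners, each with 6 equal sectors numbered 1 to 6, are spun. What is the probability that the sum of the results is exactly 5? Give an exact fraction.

1/324

There are 6^4 = 1296 equally likely outcomes.
The number of ordered 4-tuples from {1,…,6} summing to 5 is 4.
P(sum = 5) = 4/1296 = 1/324.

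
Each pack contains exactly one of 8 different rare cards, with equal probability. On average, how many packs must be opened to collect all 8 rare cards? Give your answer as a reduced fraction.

761/35

After i distinct types are collected, each trial gives a new one with probability (8−i)/8, so the expected wait for the next new type is 8/(8−i).
E = 8/8 + 8/7 + 8/6 + 8/5 + 8/4 + 8/3 + 8/2 + 8/1 = 761/35.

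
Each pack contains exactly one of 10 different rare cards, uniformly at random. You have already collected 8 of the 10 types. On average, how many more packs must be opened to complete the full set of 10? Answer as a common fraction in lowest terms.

15

Starting from 8 distinct types, each trial gives a new one with probability (10−i)/10 when i types are held, so the wait for the next new type is 10/(10−i).
E = 10/2 + 10/1 = 15.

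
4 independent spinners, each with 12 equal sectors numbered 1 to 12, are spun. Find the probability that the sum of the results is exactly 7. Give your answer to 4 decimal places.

There are 12^4 = 20736 equally likely outcomes.
The number of ordered 4-tuples from {1,…,12} summing to 7 is 20.
P(sum = 7) = 20/20736 = 5/5184 ≈ 0.0010.

0.0010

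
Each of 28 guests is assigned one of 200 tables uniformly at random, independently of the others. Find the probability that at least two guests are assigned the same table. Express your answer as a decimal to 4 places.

It's easier to compute the probability that all 28 are distinct.
P(all distinct) = 200/200 · 199/200 · ··· · 173/200 ≈ 0.1376.
So the probability of at least one match is 1 − 0.1376 = 0.8624.

0.8624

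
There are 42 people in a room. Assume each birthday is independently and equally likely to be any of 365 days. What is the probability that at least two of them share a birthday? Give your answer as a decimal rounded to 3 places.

It's easier to compute the probability that all 42 are distinct.
P(all distinct) = 365/365 · 364/365 · ··· · 324/365 ≈ 0.086.
So the probability of at least one match is 1 − 0.086 = 0.914.

0.914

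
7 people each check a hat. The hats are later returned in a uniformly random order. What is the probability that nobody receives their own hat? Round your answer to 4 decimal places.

0.3679

This is the derangement probability: permutations of 7 with no fixed point.
D(7) = 7! · (1 − 1/1! + 1/2! − ··· + (−1)^7/7!) = 1854.
P = 1854/5040 = 103/280 ≈ 0.3679.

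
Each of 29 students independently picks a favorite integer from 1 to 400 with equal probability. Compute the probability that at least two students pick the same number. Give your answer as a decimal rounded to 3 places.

0.647

It's easier to compute the probability that all 29 are distinct.
P(all distinct) = 400/400 · 399/400 · ··· · 372/400 ≈ 0.353.
So the probability of at least one match is 1 − 0.353 = 0.647.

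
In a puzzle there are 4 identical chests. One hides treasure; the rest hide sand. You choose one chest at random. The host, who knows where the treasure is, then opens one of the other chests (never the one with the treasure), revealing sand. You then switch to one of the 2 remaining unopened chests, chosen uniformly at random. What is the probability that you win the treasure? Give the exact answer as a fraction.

Your original chest holds the treasure with probability 1/4, so the other 3 collectively hold it with probability 3/4.
The host can always find an empty chest to open, so this doesn't change that 3/4; it is now spread over the 2 remaining unopened chests.
P(win by switching) = (3/4) · (1/2) = 3/8.

3/8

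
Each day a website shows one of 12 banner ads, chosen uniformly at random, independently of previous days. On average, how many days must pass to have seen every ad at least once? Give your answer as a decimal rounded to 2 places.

37.24

After i distinct types are collected, each trial gives a new one with probability (12−i)/12, so the expected wait for the next new type is 12/(12−i).
E = 12/12 + 12/11 + 12/10 + 12/9 + 12/8 + 12/7 + 12/6 + 12/5 + 12/4 + 12/3 + 12/2 + 12/1 = 86021/2310 ≈ 37.24.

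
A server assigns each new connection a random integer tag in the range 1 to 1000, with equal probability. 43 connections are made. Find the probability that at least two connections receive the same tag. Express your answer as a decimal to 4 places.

0.5999

It's easier to compute the probability that all 43 are distinct.
P(all distinct) = 1000/1000 · 999/1000 · ··· · 958/1000 ≈ 0.4001.
So the probability of at least one match is 1 − 0.4001 = 0.5999.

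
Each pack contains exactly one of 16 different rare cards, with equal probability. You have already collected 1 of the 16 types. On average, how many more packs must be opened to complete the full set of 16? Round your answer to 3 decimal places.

Starting from 1 distinct type, each trial gives a new one with probability (16−i)/16 when i types are held, so the wait for the next new type is 16/(16−i).
E = 16/15 + 16/14 + 16/13 + 16/12 + 16/11 + 16/10 + 16/9 + 16/8 + 16/7 + 16/6 + 16/5 + 16/4 + 16/3 + 16/2 + 16/1 = 2391514/45045 ≈ 53.092.

53.092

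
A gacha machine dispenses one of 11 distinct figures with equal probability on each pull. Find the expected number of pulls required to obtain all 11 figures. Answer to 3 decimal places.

After i distinct types are collected, each trial gives a new one with probability (11−i)/11, so the expected wait for the next new type is 11/(11−i).
E = 11/11 + 11/10 + 11/9 + 11/8 + 11/7 + 11/6 + 11/5 + 11/4 + 11/3 + 11/2 + 11/1 = 83711/2520 ≈ 33.219.

33.219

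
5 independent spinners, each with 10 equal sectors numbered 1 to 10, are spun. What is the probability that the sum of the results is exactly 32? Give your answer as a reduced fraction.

There are 10^5 = 100000 equally likely outcomes.
The number of ordered 5-tuples from {1,…,10} summing to 32 is 4840.
P(sum = 32) = 4840/100000 = 121/2500.

121/2500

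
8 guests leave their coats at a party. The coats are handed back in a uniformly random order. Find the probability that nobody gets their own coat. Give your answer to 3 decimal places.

This is the derangement probability: permutations of 8 with no fixed point.
D(8) = 8! · (1 − 1/1! + 1/2! − ··· + (−1)^8/8!) = 14833.
P = 14833/40320 = 2119/5760 ≈ 0.368.

0.368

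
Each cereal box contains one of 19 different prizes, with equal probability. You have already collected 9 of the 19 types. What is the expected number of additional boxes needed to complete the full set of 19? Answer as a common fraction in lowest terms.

140239/2520

Starting from 9 distinct types, each trial gives a new one with probability (19−i)/19 when i types are held, so the wait for the next new type is 19/(19−i).
E = 19/10 + 19/9 + 19/8 + 19/7 + 19/6 + 19/5 + 19/4 + 19/3 + 19/2 + 19/1 = 140239/2520.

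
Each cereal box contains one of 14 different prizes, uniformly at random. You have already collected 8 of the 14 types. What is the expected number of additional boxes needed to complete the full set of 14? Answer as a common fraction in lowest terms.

Starting from 8 distinct types, each trial gives a new one with probability (14−i)/14 when i types are held, so the wait for the next new type is 14/(14−i).
E = 14/6 + 14/5 + 14/4 + 14/3 + 14/2 + 14/1 = 343/10.

343/10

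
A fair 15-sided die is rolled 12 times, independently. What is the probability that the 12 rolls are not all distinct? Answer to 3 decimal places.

0.998

P(all 12 different) = 15/15 · 14/15 · ··· · 4/15 ≈ 0.002.
P(at least two equal) = 1 − 0.002 = 0.998.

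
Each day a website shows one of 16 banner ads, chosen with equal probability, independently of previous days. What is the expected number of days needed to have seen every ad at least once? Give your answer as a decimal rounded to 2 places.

54.09

After i distinct types are collected, each trial gives a new one with probability (16−i)/16, so the expected wait for the next new type is 16/(16−i).
E = 16/16 + 16/15 + 16/14 + 16/13 + 16/12 + 16/11 + 16/10 + 16/9 + 16/8 + 16/7 + 16/6 + 16/5 + 16/4 + 16/3 + 16/2 + 16/1 = 2436559/45045 ≈ 54.09.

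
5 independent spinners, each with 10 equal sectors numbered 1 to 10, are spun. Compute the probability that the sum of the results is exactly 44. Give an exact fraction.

There are 10^5 = 100000 equally likely outcomes.
The number of ordered 5-tuples from {1,…,10} summing to 44 is 210.
P(sum = 44) = 210/100000 = 21/10000.

21/10000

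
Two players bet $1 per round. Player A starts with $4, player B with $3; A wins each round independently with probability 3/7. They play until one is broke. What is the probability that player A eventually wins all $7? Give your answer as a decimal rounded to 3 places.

0.333

Let r = q/p = (4/7)/(3/7) = 4/3. The recurrence P(i) = p·P(i+1) + q·P(i−1) with P(0)=0, P(7)=1 gives P(i) = (1 − r^i)/(1 − r^7).
P(4) = (1 − (4/3)^4) / (1 − (4/3)^7) = 4725/14197 ≈ 0.333.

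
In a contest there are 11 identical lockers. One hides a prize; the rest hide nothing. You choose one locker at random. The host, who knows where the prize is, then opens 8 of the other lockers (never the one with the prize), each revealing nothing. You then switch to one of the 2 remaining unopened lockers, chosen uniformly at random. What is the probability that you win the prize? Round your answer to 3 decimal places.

Your original locker holds the prize with probability 1/11, so the other 10 collectively hold it with probability 10/11.
The host can always find 8 empty lockers to open, so the reveals don't change that 10/11; it is now spread over the 2 remaining unopened lockers.
P(win by switching) = (10/11) · (1/2) = 5/11 ≈ 0.455.

0.455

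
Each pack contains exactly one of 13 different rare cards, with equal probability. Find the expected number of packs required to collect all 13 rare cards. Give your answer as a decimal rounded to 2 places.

After i distinct types are collected, each trial gives a new one with probability (13−i)/13, so the expected wait for the next new type is 13/(13−i).
E = 13/13 + 13/12 + 13/11 + 13/10 + 13/9 + 13/8 + 13/7 + 13/6 + 13/5 + 13/4 + 13/3 + 13/2 + 13/1 = 1145993/27720 ≈ 41.34.

41.34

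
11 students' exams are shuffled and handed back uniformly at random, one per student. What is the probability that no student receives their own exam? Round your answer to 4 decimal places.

This is the derangement probability: permutations of 11 with no fixed point.
D(11) = 11! · (1 − 1/1! + 1/2! − ··· + (−1)^11/11!) = 14684570.
P = 14684570/39916800 = 1468457/3991680 ≈ 0.3679.

0.3679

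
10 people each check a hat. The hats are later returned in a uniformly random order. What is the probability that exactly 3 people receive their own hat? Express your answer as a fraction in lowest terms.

103/1680

Choose which 3 of the 10 are fixed: C(10,3) = 120 ways.
The remaining 7 must have no fixed point: D(7) = 1854.
P = 120·1854/3628800 = 103/1680.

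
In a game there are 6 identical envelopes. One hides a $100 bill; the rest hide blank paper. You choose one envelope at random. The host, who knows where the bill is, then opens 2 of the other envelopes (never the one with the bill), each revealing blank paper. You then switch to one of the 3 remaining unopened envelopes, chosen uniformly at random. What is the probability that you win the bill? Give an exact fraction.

Your original envelope holds the bill with probability 1/6, so the other 5 collectively hold it with probability 5/6.
The host can always find 2 empty envelopes to open, so the reveals don't change that 5/6; it is now spread over the 3 remaining unopened envelopes.
P(win by switching) = (5/6) · (1/3) = 5/18.

5/18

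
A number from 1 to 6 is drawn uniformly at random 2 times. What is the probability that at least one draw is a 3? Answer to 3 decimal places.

0.306

P(no draw is a 3) = (5/6)^2 ≈ 0.694.
P(at least one) = 1 − 0.694 = 0.306.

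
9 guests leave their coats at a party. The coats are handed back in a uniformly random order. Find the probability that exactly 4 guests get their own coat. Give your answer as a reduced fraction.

Choose which 4 of the 9 are fixed: C(9,4) = 126 ways.
The remaining 5 must have no fixed point: D(5) = 44.
P = 126·44/362880 = 11/720.

11/720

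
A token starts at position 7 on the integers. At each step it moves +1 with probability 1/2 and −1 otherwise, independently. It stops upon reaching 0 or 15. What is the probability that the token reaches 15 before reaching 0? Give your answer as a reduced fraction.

7/15

With a fair step, P(i) = ½P(i−1) + ½P(i+1) with P(0)=0, P(15)=1 has the linear solution P(i) = i/15.
P(7) = 7/15.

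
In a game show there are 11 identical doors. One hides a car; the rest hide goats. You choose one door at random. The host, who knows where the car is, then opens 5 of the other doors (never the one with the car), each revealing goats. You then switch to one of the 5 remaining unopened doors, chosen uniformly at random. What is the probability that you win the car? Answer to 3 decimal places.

Your original door holds the car with probability 1/11, so the other 10 collectively hold it with probability 10/11.
The host can always find 5 empty doors to open, so the reveals don't change that 10/11; it is now spread over the 5 remaining unopened doors.
P(win by switching) = (10/11) · (1/5) = 2/11 ≈ 0.182.

0.182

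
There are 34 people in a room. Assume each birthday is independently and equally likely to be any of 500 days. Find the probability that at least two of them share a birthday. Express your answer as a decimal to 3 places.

0.683

It's easier to compute the probability that all 34 are distinct.
P(all distinct) = 500/500 · 499/500 · ··· · 467/500 ≈ 0.317.
So the probability of at least one match is 1 − 0.317 = 0.683.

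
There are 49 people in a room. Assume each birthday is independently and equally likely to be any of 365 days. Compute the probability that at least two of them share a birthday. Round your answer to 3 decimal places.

It's easier to compute the probability that all 49 are distinct.
P(all distinct) = 365/365 · 364/365 · ··· · 317/365 ≈ 0.034.
So the probability of at least one match is 1 − 0.034 = 0.966.

0.966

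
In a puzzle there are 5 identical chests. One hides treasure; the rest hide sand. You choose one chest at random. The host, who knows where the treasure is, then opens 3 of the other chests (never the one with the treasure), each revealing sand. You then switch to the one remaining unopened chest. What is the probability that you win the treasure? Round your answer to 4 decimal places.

0.8000

Your original chest holds the treasure with probability 1/5, so the other 4 collectively hold it with probability 4/5.
The host can always find 3 empty chests to open, so the reveals don't change that 4/5; it is now spread over the 1 remaining unopened chest.
P(win by switching) = (4/5) · (1/1) = 4/5 ≈ 0.8000.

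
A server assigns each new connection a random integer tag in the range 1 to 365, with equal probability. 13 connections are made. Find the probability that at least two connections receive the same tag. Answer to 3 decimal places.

It's easier to compute the probability that all 13 are distinct.
P(all distinct) = 365/365 · 364/365 · ··· · 353/365 ≈ 0.806.
So the probability of at least one match is 1 − 0.806 = 0.194.

0.194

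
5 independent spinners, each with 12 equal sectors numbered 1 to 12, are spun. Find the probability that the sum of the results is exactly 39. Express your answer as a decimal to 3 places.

There are 12^5 = 248832 equally likely outcomes.
The number of ordered 5-tuples from {1,…,12} summing to 39 is 9075.
P(sum = 39) = 9075/248832 = 3025/82944 ≈ 0.036.

0.036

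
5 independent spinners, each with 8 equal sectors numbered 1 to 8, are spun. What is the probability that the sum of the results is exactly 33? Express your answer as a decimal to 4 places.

0.0101

There are 8^5 = 32768 equally likely outcomes.
The number of ordered 5-tuples from {1,…,8} summing to 33 is 330.
P(sum = 33) = 330/32768 = 165/16384 ≈ 0.0101.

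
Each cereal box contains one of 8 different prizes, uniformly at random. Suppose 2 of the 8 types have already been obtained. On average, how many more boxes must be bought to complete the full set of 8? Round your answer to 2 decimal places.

19.60

Starting from 2 distinct types, each trial gives a new one with probability (8−i)/8 when i types are held, so the wait for the next new type is 8/(8−i).
E = 8/6 + 8/5 + 8/4 + 8/3 + 8/2 + 8/1 = 98/5 ≈ 19.60.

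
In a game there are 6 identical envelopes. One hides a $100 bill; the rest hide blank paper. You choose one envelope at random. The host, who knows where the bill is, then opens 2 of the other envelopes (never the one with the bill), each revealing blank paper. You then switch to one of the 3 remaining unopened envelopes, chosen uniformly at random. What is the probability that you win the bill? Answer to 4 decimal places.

0.2778

Your original envelope holds the bill with probability 1/6, so the other 5 collectively hold it with probability 5/6.
The host can always find 2 empty envelopes to open, so the reveals don't change that 5/6; it is now spread over the 3 remaining unopened envelopes.
P(win by switching) = (5/6) · (1/3) = 5/18 ≈ 0.2778.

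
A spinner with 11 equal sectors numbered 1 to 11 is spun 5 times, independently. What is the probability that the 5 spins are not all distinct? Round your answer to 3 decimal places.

0.656

P(all 5 different) = 11/11 · 10/11 · ··· · 7/11 ≈ 0.344.
P(at least two equal) = 1 − 0.344 = 0.656.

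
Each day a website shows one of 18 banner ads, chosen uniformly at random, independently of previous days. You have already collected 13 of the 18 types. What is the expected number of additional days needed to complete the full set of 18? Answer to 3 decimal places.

Starting from 13 distinct types, each trial gives a new one with probability (18−i)/18 when i types are held, so the wait for the next new type is 18/(18−i).
E = 18/5 + 18/4 + 18/3 + 18/2 + 18/1 = 411/10 ≈ 41.100.

41.100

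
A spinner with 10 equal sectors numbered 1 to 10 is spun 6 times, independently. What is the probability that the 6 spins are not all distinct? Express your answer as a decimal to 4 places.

0.8488

P(all 6 different) = 10/10 · 9/10 · ··· · 5/10 ≈ 0.1512.
P(at least two equal) = 1 − 0.1512 = 0.8488.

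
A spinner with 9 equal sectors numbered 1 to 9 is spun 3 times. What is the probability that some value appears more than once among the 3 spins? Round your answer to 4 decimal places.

P(all 3 different) = 9/9 · 8/9 · ··· · 7/9 ≈ 0.6914.
P(at least two equal) = 1 − 0.6914 = 0.3086.

0.3086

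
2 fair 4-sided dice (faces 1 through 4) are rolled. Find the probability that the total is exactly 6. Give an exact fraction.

There are 4^2 = 16 equally likely outcomes.
The number of ordered 2-tuples from {1,…,4} summing to 6 is 3.
P(sum = 6) = 3/16.

3/16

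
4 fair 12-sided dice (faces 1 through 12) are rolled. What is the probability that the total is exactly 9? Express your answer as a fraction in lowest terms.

7/2592

There are 12^4 = 20736 equally likely outcomes.
The number of ordered 4-tuples from {1,…,12} summing to 9 is 56.
P(sum = 9) = 56/20736 = 7/2592.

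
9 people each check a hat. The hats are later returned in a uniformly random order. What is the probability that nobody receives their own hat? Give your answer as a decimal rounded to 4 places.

This is the derangement probability: permutations of 9 with no fixed point.
D(9) = 9! · (1 − 1/1! + 1/2! − ··· + (−1)^9/9!) = 133496.
P = 133496/362880 = 16687/45360 ≈ 0.3679.

0.3679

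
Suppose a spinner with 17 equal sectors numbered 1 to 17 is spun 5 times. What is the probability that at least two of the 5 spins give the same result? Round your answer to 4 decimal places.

P(all 5 different) = 17/17 · 16/17 · ··· · 13/17 ≈ 0.5230.
P(at least two equal) = 1 − 0.5230 = 0.4770.

0.4770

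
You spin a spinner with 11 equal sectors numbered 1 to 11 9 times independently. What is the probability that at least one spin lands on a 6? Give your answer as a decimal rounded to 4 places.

P(no spin lands on a 6) = (10/11)^9 ≈ 0.4241.
P(at least one) = 1 − 0.4241 = 0.5759.

0.5759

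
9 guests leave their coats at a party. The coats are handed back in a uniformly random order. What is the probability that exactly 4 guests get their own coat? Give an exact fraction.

Choose which 4 of the 9 are fixed: C(9,4) = 126 ways.
The remaining 5 must have no fixed point: D(5) = 44.
P = 126·44/362880 = 11/720.

11/720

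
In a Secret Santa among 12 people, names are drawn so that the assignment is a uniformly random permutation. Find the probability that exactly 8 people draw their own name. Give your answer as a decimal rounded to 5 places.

0.00001

Choose which 8 of the 12 are fixed: C(12,8) = 495 ways.
The remaining 4 must have no fixed point: D(4) = 9.
P = 495·9/479001600 = 1/107520 ≈ 0.00001.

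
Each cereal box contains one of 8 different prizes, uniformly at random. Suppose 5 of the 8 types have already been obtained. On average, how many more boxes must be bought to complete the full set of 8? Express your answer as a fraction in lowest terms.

44/3

Starting from 5 distinct types, each trial gives a new one with probability (8−i)/8 when i types are held, so the wait for the next new type is 8/(8−i).
E = 8/3 + 8/2 + 8/1 = 44/3.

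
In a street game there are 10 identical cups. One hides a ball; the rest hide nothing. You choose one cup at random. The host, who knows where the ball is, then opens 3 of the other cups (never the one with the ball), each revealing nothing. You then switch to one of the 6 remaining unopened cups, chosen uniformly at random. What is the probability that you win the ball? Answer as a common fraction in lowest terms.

Your original cup holds the ball with probability 1/10, so the other 9 collectively hold it with probability 9/10.
The host can always find 3 empty cups to open, so the reveals don't change that 9/10; it is now spread over the 6 remaining unopened cups.
P(win by switching) = (9/10) · (1/6) = 3/20.

3/20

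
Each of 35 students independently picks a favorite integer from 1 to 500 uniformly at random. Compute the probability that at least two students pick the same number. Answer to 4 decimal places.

It's easier to compute the probability that all 35 are distinct.
P(all distinct) = 500/500 · 499/500 · ··· · 466/500 ≈ 0.2957.
So the probability of at least one match is 1 − 0.2957 = 0.7043.

0.7043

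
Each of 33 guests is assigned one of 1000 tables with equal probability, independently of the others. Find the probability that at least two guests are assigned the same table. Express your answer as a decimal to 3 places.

It's easier to compute the probability that all 33 are distinct.
P(all distinct) = 1000/1000 · 999/1000 · ··· · 968/1000 ≈ 0.586.
So the probability of at least one match is 1 − 0.586 = 0.414.

0.414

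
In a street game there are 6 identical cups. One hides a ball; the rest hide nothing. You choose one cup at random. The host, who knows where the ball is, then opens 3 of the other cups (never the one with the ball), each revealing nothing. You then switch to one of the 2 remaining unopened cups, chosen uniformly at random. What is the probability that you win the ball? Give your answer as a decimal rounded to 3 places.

0.417

Your original cup holds the ball with probability 1/6, so the other 5 collectively hold it with probability 5/6.
The host can always find 3 empty cups to open, so the reveals don't change that 5/6; it is now spread over the 2 remaining unopened cups.
P(win by switching) = (5/6) · (1/2) = 5/12 ≈ 0.417.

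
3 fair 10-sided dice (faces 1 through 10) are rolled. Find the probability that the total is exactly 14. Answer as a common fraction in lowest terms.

69/1000

There are 10^3 = 1000 equally likely outcomes.
The number of ordered 3-tuples from {1,…,10} summing to 14 is 69.
P(sum = 14) = 69/1000.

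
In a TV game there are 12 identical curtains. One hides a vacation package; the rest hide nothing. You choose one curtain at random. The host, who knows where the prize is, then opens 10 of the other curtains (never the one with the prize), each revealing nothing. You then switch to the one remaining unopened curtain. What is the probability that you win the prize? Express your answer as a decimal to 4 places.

Your original curtain holds the prize with probability 1/12, so the other 11 collectively hold it with probability 11/12.
The host can always find 10 empty curtains to open, so the reveals don't change that 11/12; it is now spread over the 1 remaining unopened curtain.
P(win by switching) = (11/12) · (1/1) = 11/12 ≈ 0.9167.

0.9167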